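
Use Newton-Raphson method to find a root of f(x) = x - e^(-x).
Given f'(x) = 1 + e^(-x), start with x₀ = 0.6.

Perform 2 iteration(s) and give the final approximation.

f(x) = x - e^(-x)
f'(x) = 1 + e^(-x)
x₀ = 0.6

Newton-Raphson formula: x_{n+1} = x_n - f(x_n)/f'(x_n)

Iteration 1:
  f(0.600000) = 0.051188
  f'(0.600000) = 1.548812
  x_1 = 0.600000 - 0.051188/1.548812 = 0.566950
Iteration 2:
  f(0.566950) = -0.000303
  f'(0.566950) = 1.567253
  x_2 = 0.566950 - (-0.000303)/1.567253 = 0.567143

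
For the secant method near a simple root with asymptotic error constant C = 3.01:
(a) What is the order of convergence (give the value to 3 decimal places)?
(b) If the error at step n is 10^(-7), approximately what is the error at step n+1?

(a) Secant method has superlinear convergence with order φ = (1+√5)/2 ≈ 1.618.
    This means |e_{n+1}| ≈ C|e_n|^1.618.

(b) With |e_n| = 10^(-7) and C = 3.01:
    |e_{n+1}| ≈ 3.01 × (10^(-7))^1.618 = 3.01 × 10^(-11.33)

(a) ≈ 1.618 (golden ratio); (b) |e_{n+1}| ≈ 1.420e-11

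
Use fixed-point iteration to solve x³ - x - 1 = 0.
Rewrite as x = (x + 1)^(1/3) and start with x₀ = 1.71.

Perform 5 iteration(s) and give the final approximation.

Equation: x³ - x - 1 = 0
Fixed-point form: x = (x + 1)^(1/3)
x₀ = 1.71

x_1 = g(1.710000) = 1.394194
x_2 = g(1.394194) = 1.337785
x_3 = g(1.337785) = 1.327195
x_4 = g(1.327195) = 1.325188
x_5 = g(1.325188) = 1.324807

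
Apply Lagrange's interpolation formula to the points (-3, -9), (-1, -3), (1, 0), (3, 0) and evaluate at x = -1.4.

Lagrange interpolation formula:
P(x) = Σ yᵢ × Lᵢ(x)
where Lᵢ(x) = Π_{j≠i} (x - xⱼ)/(xᵢ - xⱼ)

L_0(-1.4) = (-1.4 - (-1))/(-3 - (-1)) × (-1.4 - 1)/(-3 - 1) × (-1.4 - 3)/(-3 - 3) = 0.088000
L_1(-1.4) = (-1.4 - (-3))/(-1 - (-3)) × (-1.4 - 1)/(-1 - 1) × (-1.4 - 3)/(-1 - 3) = 1.056000
L_2(-1.4) = (-1.4 - (-3))/(1 - (-3)) × (-1.4 - (-1))/(1 - (-1)) × (-1.4 - 3)/(1 - 3) = -0.176000
L_3(-1.4) = (-1.4 - (-3))/(3 - (-3)) × (-1.4 - (-1))/(3 - (-1)) × (-1.4 - 1)/(3 - 1) = 0.032000

P(-1.4) = (-9)×L_0(-1.4) + (-3)×L_1(-1.4) + 0×L_2(-1.4) + 0×L_3(-1.4)
P(-1.4) = -3.960000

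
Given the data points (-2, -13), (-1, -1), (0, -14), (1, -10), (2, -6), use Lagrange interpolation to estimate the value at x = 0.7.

Lagrange interpolation formula:
P(x) = Σ yᵢ × Lᵢ(x)
where Lᵢ(x) = Π_{j≠i} (x - xⱼ)/(xᵢ - xⱼ)

L_0(0.7) = (0.7 - (-1))/(-2 - (-1)) × (0.7 - 0)/(-2 - 0) × (0.7 - 1)/(-2 - 1) × (0.7 - 2)/(-2 - 2) = 0.019338
L_1(0.7) = (0.7 - (-2))/(-1 - (-2)) × (0.7 - 0)/(-1 - 0) × (0.7 - 1)/(-1 - 1) × (0.7 - 2)/(-1 - 2) = -0.122850
L_2(0.7) = (0.7 - (-2))/(0 - (-2)) × (0.7 - (-1))/(0 - (-1)) × (0.7 - 1)/(0 - 1) × (0.7 - 2)/(0 - 2) = 0.447525
L_3(0.7) = (0.7 - (-2))/(1 - (-2)) × (0.7 - (-1))/(1 - (-1)) × (0.7 - 0)/(1 - 0) × (0.7 - 2)/(1 - 2) = 0.696150
L_4(0.7) = (0.7 - (-2))/(2 - (-2)) × (0.7 - (-1))/(2 - (-1)) × (0.7 - 0)/(2 - 0) × (0.7 - 1)/(2 - 1) = -0.040163

P(0.7) = (-13)×L_0(0.7) + (-1)×L_1(0.7) + (-14)×L_2(0.7) + (-10)×L_3(0.7) + (-6)×L_4(0.7)
P(0.7) = -13.114413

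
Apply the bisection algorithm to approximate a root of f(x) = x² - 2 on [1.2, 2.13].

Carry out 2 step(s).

f(x) = x² - 2
Initial interval: [1.2, 2.13]

Iteration 1:
  c_1 = (1.200000 + 2.130000)/2 = 1.665000
  f(c_1) = f(1.665000) = 0.772225
  f(a) × f(c) < 0, new interval: [1.200000, 1.665000]
Iteration 2:
  c_2 = (1.200000 + 1.665000)/2 = 1.432500
  f(c_2) = f(1.432500) = 0.052056
  f(a) × f(c) < 0, new interval: [1.200000, 1.432500]

After 2 iteration(s), the approximation is c_2 = 1.432500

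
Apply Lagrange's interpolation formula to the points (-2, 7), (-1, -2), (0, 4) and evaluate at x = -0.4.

Lagrange interpolation formula:
P(x) = Σ yᵢ × Lᵢ(x)
where Lᵢ(x) = Π_{j≠i} (x - xⱼ)/(xᵢ - xⱼ)

L_0(-0.4) = (-0.4 - (-1))/(-2 - (-1)) × (-0.4 - 0)/(-2 - 0) = -0.120000
L_1(-0.4) = (-0.4 - (-2))/(-1 - (-2)) × (-0.4 - 0)/(-1 - 0) = 0.640000
L_2(-0.4) = (-0.4 - (-2))/(0 - (-2)) × (-0.4 - (-1))/(0 - (-1)) = 0.480000

P(-0.4) = 7×L_0(-0.4) + (-2)×L_1(-0.4) + 4×L_2(-0.4)
P(-0.4) = -0.200000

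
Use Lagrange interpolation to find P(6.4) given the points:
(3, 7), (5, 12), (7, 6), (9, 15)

Lagrange interpolation formula:
P(x) = Σ yᵢ × Lᵢ(x)
where Lᵢ(x) = Π_{j≠i} (x - xⱼ)/(xᵢ - xⱼ)

L_0(6.4) = (6.4 - 5)/(3 - 5) × (6.4 - 7)/(3 - 7) × (6.4 - 9)/(3 - 9) = -0.045500
L_1(6.4) = (6.4 - 3)/(5 - 3) × (6.4 - 7)/(5 - 7) × (6.4 - 9)/(5 - 9) = 0.331500
L_2(6.4) = (6.4 - 3)/(7 - 3) × (6.4 - 5)/(7 - 5) × (6.4 - 9)/(7 - 9) = 0.773500
L_3(6.4) = (6.4 - 3)/(9 - 3) × (6.4 - 5)/(9 - 5) × (6.4 - 7)/(9 - 7) = -0.059500

P(6.4) = 7×L_0(6.4) + 12×L_1(6.4) + 6×L_2(6.4) + 15×L_3(6.4)
P(6.4) = 7.408000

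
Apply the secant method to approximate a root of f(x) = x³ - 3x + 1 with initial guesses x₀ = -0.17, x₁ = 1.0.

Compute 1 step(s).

f(x) = x³ - 3x + 1
x₀ = -0.17, x₁ = 1.0

Secant formula: x_{n+1} = x_n - f(x_n)(x_n - x_{n-1})/(f(x_n) - f(x_{n-1}))

Iteration 1:
  f(-0.170000) = 1.505087
  f(1.000000) = -1.000000
  x_2 = 1.000000 - (-1.000000)×(1.000000 - (-0.170000))/(-1.000000 - 1.505087)
       = 0.532950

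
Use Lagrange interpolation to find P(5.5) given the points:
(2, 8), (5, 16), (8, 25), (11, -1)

Lagrange interpolation formula:
P(x) = Σ yᵢ × Lᵢ(x)
where Lᵢ(x) = Π_{j≠i} (x - xⱼ)/(xᵢ - xⱼ)

L_0(5.5) = (5.5 - 5)/(2 - 5) × (5.5 - 8)/(2 - 8) × (5.5 - 11)/(2 - 11) = -0.042438
L_1(5.5) = (5.5 - 2)/(5 - 2) × (5.5 - 8)/(5 - 8) × (5.5 - 11)/(5 - 11) = 0.891204
L_2(5.5) = (5.5 - 2)/(8 - 2) × (5.5 - 5)/(8 - 5) × (5.5 - 11)/(8 - 11) = 0.178241
L_3(5.5) = (5.5 - 2)/(11 - 2) × (5.5 - 5)/(11 - 5) × (5.5 - 8)/(11 - 8) = -0.027006

P(5.5) = 8×L_0(5.5) + 16×L_1(5.5) + 25×L_2(5.5) + (-1)×L_3(5.5)
P(5.5) = 18.402778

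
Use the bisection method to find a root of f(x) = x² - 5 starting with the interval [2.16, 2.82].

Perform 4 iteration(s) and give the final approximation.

f(x) = x² - 5
Initial interval: [2.16, 2.82]

Iteration 1:
  c_1 = (2.160000 + 2.820000)/2 = 2.490000
  f(c_1) = f(2.490000) = 1.200100
  f(a) × f(c) < 0, new interval: [2.160000, 2.490000]
Iteration 2:
  c_2 = (2.160000 + 2.490000)/2 = 2.325000
  f(c_2) = f(2.325000) = 0.405625
  f(a) × f(c) < 0, new interval: [2.160000, 2.325000]
Iteration 3:
  c_3 = (2.160000 + 2.325000)/2 = 2.242500
  f(c_3) = f(2.242500) = 0.028806
  f(a) × f(c) < 0, new interval: [2.160000, 2.242500]
Iteration 4:
  c_4 = (2.160000 + 2.242500)/2 = 2.201250
  f(c_4) = f(2.201250) = -0.154498
  f(a) × f(c) ≥ 0, new interval: [2.201250, 2.242500]

After 4 iteration(s), the approximation is c_4 = 2.201250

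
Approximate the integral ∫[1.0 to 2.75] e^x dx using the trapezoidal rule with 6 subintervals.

f(x) = e^x
a = 1.0, b = 2.75, n = 6
h = (b - a)/n = 0.291667

Trapezoidal rule: (h/2)[f(x₀) + 2f(x₁) + 2f(x₂) + ... + f(xₙ)]

x_0 = 1.0000, f(x_0) = 2.718282, coefficient = 1
x_1 = 1.2917, f(x_1) = 3.638846, coefficient = 2
x_2 = 1.5833, f(x_2) = 4.871166, coefficient = 2
x_3 = 1.8750, f(x_3) = 6.520819, coefficient = 2
x_4 = 2.1667, f(x_4) = 8.729138, coefficient = 2
x_5 = 2.4583, f(x_5) = 11.685320, coefficient = 2
x_6 = 2.7500, f(x_6) = 15.642632, coefficient = 1

I ≈ (0.291667/2) × 89.251493 = 13.015843
Exact value: 12.924350
Error: 0.091493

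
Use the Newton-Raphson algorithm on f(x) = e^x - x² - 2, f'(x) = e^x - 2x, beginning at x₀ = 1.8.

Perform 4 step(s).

f(x) = e^x - x² - 2
f'(x) = e^x - 2x
x₀ = 1.8

Newton-Raphson formula: x_{n+1} = x_n - f(x_n)/f'(x_n)

Iteration 1:
  f(1.800000) = 0.809647
  f'(1.800000) = 2.449647
  x_1 = 1.800000 - 0.809647/2.449647 = 1.469484
Iteration 2:
  f(1.469484) = 0.187608
  f'(1.469484) = 1.408024
  x_2 = 1.469484 - 0.187608/1.408024 = 1.336242
Iteration 3:
  f(1.336242) = 0.019175
  f'(1.336242) = 1.132234
  x_3 = 1.336242 - 0.019175/1.132234 = 1.319306
Iteration 4:
  f(1.319306) = 0.000256
  f'(1.319306) = 1.102212
  x_4 = 1.319306 - 0.000256/1.102212 = 1.319074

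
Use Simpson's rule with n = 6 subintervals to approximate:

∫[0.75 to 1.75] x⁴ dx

f(x) = x⁴
a = 0.75, b = 1.75, n = 6
h = (b - a)/n = 0.166667

Simpson's rule: (h/3)[f(x₀) + 4f(x₁) + 2f(x₂) + ... + f(xₙ)]

x_0 = 0.7500, f(x_0) = 0.316406, coefficient = 1
x_1 = 0.9167, f(x_1) = 0.706067, coefficient = 4
x_2 = 1.0833, f(x_2) = 1.377363, coefficient = 2
x_3 = 1.2500, f(x_3) = 2.441406, coefficient = 4
x_4 = 1.4167, f(x_4) = 4.027826, coefficient = 2
x_5 = 1.5833, f(x_5) = 6.284770, coefficient = 4
x_6 = 1.7500, f(x_6) = 9.378906, coefficient = 1

I ≈ (0.166667/3) × 58.234664 = 3.235259
Exact value: 3.235156
Error: 0.000103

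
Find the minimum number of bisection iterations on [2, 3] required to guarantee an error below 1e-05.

We need (b-a)/2^n ≤ 1e-05
(3 - 2)/2^n ≤ 1e-05
1/2^n ≤ 1e-05
2^n ≥ 100000
n ≥ log₂(100000) = 16.61
n ≥ 17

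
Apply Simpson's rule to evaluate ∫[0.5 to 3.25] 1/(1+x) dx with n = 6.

f(x) = 1/(1+x)
a = 0.5, b = 3.25, n = 6
h = (b - a)/n = 0.458333

Simpson's rule: (h/3)[f(x₀) + 4f(x₁) + 2f(x₂) + ... + f(xₙ)]

x_0 = 0.5000, f(x_0) = 0.666667, coefficient = 1
x_1 = 0.9583, f(x_1) = 0.510638, coefficient = 4
x_2 = 1.4167, f(x_2) = 0.413793, coefficient = 2
x_3 = 1.8750, f(x_3) = 0.347826, coefficient = 4
x_4 = 2.3333, f(x_4) = 0.300000, coefficient = 2
x_5 = 2.7917, f(x_5) = 0.263736, coefficient = 4
x_6 = 3.2500, f(x_6) = 0.235294, coefficient = 1

I ≈ (0.458333/3) × 6.818350 = 1.041692
Exact value: 1.041454
Error: 0.000238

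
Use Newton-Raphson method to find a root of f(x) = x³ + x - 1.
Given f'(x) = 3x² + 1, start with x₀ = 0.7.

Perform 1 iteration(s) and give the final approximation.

f(x) = x³ + x - 1
f'(x) = 3x² + 1
x₀ = 0.7

Newton-Raphson formula: x_{n+1} = x_n - f(x_n)/f'(x_n)

Iteration 1:
  f(0.700000) = 0.043000
  f'(0.700000) = 2.470000
  x_1 = 0.700000 - 0.043000/2.470000 = 0.682591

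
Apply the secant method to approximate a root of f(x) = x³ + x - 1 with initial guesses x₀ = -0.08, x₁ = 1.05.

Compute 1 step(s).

f(x) = x³ + x - 1
x₀ = -0.08, x₁ = 1.05

Secant formula: x_{n+1} = x_n - f(x_n)(x_n - x_{n-1})/(f(x_n) - f(x_{n-1}))

Iteration 1:
  f(-0.080000) = -1.080512
  f(1.050000) = 1.207625
  x_2 = 1.050000 - 1.207625×(1.050000 - (-0.080000))/(1.207625 - (-1.080512))
       = 0.453613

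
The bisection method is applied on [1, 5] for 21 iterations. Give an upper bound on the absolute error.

Bisection error bound: |error| ≤ (b-a)/2^n
|error| ≤ (5 - 1)/2^21 = 4/2^21
|error| ≤ 0.0000019073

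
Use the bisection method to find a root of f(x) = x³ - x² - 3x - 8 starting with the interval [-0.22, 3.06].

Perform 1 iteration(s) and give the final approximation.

f(x) = x³ - x² - 3x - 8
Initial interval: [-0.22, 3.06]

Iteration 1:
  c_1 = (-0.220000 + 3.060000)/2 = 1.420000
  f(c_1) = f(1.420000) = -11.413112
  f(a) × f(c) ≥ 0, new interval: [1.420000, 3.060000]

After 1 iteration(s), the approximation is c_1 = 1.420000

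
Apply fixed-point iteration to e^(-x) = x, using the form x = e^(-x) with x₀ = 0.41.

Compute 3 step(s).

Equation: e^(-x) = x
Fixed-point form: x = e^(-x)
x₀ = 0.41

x_1 = g(0.410000) = 0.663650
x_2 = g(0.663650) = 0.514968
x_3 = g(0.514968) = 0.597520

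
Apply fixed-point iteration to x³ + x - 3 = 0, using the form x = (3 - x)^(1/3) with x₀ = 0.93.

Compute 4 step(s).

Equation: x³ + x - 3 = 0
Fixed-point form: x = (3 - x)^(1/3)
x₀ = 0.93

x_1 = g(0.930000) = 1.274452
x_2 = g(1.274452) = 1.199432
x_3 = g(1.199432) = 1.216568
x_4 = g(1.216568) = 1.212697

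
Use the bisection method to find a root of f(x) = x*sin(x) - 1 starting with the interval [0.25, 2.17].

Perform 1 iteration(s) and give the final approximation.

f(x) = x*sin(x) - 1
Initial interval: [0.25, 2.17]

Iteration 1:
  c_1 = (0.250000 + 2.170000)/2 = 1.210000
  f(c_1) = f(1.210000) = 0.132095
  f(a) × f(c) < 0, new interval: [0.250000, 1.210000]

After 1 iteration(s), the approximation is c_1 = 1.210000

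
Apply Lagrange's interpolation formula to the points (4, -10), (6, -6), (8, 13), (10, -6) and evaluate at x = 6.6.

Lagrange interpolation formula:
P(x) = Σ yᵢ × Lᵢ(x)
where Lᵢ(x) = Π_{j≠i} (x - xⱼ)/(xᵢ - xⱼ)

L_0(6.6) = (6.6 - 6)/(4 - 6) × (6.6 - 8)/(4 - 8) × (6.6 - 10)/(4 - 10) = -0.059500
L_1(6.6) = (6.6 - 4)/(6 - 4) × (6.6 - 8)/(6 - 8) × (6.6 - 10)/(6 - 10) = 0.773500
L_2(6.6) = (6.6 - 4)/(8 - 4) × (6.6 - 6)/(8 - 6) × (6.6 - 10)/(8 - 10) = 0.331500
L_3(6.6) = (6.6 - 4)/(10 - 4) × (6.6 - 6)/(10 - 6) × (6.6 - 8)/(10 - 8) = -0.045500

P(6.6) = (-10)×L_0(6.6) + (-6)×L_1(6.6) + 13×L_2(6.6) + (-6)×L_3(6.6)
P(6.6) = 0.536500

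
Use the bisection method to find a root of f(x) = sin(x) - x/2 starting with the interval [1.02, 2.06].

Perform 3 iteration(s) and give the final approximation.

f(x) = sin(x) - x/2
Initial interval: [1.02, 2.06]

Iteration 1:
  c_1 = (1.020000 + 2.060000)/2 = 1.540000
  f(c_1) = f(1.540000) = 0.229526
  f(a) × f(c) ≥ 0, new interval: [1.540000, 2.060000]
Iteration 2:
  c_2 = (1.540000 + 2.060000)/2 = 1.800000
  f(c_2) = f(1.800000) = 0.073848
  f(a) × f(c) ≥ 0, new interval: [1.800000, 2.060000]
Iteration 3:
  c_3 = (1.800000 + 2.060000)/2 = 1.930000
  f(c_3) = f(1.930000) = -0.028823
  f(a) × f(c) < 0, new interval: [1.800000, 1.930000]

After 3 iteration(s), the approximation is c_3 = 1.930000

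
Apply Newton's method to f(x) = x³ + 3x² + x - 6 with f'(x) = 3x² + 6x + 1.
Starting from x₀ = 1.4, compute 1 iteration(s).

f(x) = x³ + 3x² + x - 6
f'(x) = 3x² + 6x + 1
x₀ = 1.4

Newton-Raphson formula: x_{n+1} = x_n - f(x_n)/f'(x_n)

Iteration 1:
  f(1.400000) = 4.024000
  f'(1.400000) = 15.280000
  x_1 = 1.400000 - 4.024000/15.280000 = 1.136649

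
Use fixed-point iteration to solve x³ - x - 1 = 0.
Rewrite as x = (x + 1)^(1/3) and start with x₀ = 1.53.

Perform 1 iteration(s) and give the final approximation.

Equation: x³ - x - 1 = 0
Fixed-point form: x = (x + 1)^(1/3)
x₀ = 1.53

x_1 = g(1.530000) = 1.362616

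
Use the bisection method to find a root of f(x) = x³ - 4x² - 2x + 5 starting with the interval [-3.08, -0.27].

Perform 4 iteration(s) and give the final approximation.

f(x) = x³ - 4x² - 2x + 5
Initial interval: [-3.08, -0.27]

Iteration 1:
  c_1 = (-3.080000 + (-0.270000))/2 = -1.675000
  f(c_1) = f(-1.675000) = -7.571922
  f(a) × f(c) ≥ 0, new interval: [-1.675000, -0.270000]
Iteration 2:
  c_2 = (-1.675000 + (-0.270000))/2 = -0.972500
  f(c_2) = f(-0.972500) = 2.242227
  f(a) × f(c) < 0, new interval: [-1.675000, -0.972500]
Iteration 3:
  c_3 = (-1.675000 + (-0.972500))/2 = -1.323750
  f(c_3) = f(-1.323750) = -1.681382
  f(a) × f(c) ≥ 0, new interval: [-1.323750, -0.972500]
Iteration 4:
  c_4 = (-1.323750 + (-0.972500))/2 = -1.148125
  f(c_4) = f(-1.148125) = 0.510038
  f(a) × f(c) < 0, new interval: [-1.323750, -1.148125]

After 4 iteration(s), the approximation is c_4 = -1.148125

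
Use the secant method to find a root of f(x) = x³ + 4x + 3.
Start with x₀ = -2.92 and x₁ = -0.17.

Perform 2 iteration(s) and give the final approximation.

f(x) = x³ + 4x + 3
x₀ = -2.92, x₁ = -0.17

Secant formula: x_{n+1} = x_n - f(x_n)(x_n - x_{n-1})/(f(x_n) - f(x_{n-1}))

Iteration 1:
  f(-2.920000) = -33.577088
  f(-0.170000) = 2.315087
  x_2 = -0.170000 - 2.315087×(-0.170000 - (-2.920000))/(2.315087 - (-33.577088))
       = -0.347378
Iteration 2:
  f(-0.170000) = 2.315087
  f(-0.347378) = 1.568569
  x_3 = -0.347378 - 1.568569×(-0.347378 - (-0.170000))/(1.568569 - 2.315087)
       = -0.720081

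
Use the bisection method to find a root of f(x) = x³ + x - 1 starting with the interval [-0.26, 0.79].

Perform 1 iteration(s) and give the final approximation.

f(x) = x³ + x - 1
Initial interval: [-0.26, 0.79]

Iteration 1:
  c_1 = (-0.260000 + 0.790000)/2 = 0.265000
  f(c_1) = f(0.265000) = -0.716390
  f(a) × f(c) ≥ 0, new interval: [0.265000, 0.790000]

After 1 iteration(s), the approximation is c_1 = 0.265000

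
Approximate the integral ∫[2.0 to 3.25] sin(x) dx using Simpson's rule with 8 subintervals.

f(x) = sin(x)
a = 2.0, b = 3.25, n = 8
h = (b - a)/n = 0.156250

Simpson's rule: (h/3)[f(x₀) + 4f(x₁) + 2f(x₂) + ... + f(xₙ)]

x_0 = 2.0000, f(x_0) = 0.909297, coefficient = 1
x_1 = 2.1562, f(x_1) = 0.833461, coefficient = 4
x_2 = 2.3125, f(x_2) = 0.737319, coefficient = 2
x_3 = 2.4688, f(x_3) = 0.623212, coefficient = 4
x_4 = 2.6250, f(x_4) = 0.493920, coefficient = 2
x_5 = 2.7812, f(x_5) = 0.352595, coefficient = 4
x_6 = 2.9375, f(x_6) = 0.202679, coefficient = 2
x_7 = 3.0938, f(x_7) = 0.047824, coefficient = 4
x_8 = 3.2500, f(x_8) = -0.108195, coefficient = 1

I ≈ (0.156250/3) × 11.097307 = 0.577985
Exact value: 0.577983
Error: 0.000002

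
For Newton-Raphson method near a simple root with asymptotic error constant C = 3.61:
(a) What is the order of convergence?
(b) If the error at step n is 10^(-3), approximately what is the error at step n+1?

(a) Newton-Raphson has quadratic (order 2) convergence near simple roots.
    This means |e_{n+1}| ≈ C|e_n|².

(b) With |e_n| = 10^(-3) and C = 3.61:
    |e_{n+1}| ≈ 3.61 × (10^(-3))² = 3.61 × 10^(-6)

(a) 2 (quadratic); (b) |e_{n+1}| ≈ 3.610e-06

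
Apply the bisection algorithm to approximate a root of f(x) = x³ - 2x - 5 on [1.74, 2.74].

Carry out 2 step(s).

f(x) = x³ - 2x - 5
Initial interval: [1.74, 2.74]

Iteration 1:
  c_1 = (1.740000 + 2.740000)/2 = 2.240000
  f(c_1) = f(2.240000) = 1.759424
  f(a) × f(c) < 0, new interval: [1.740000, 2.240000]
Iteration 2:
  c_2 = (1.740000 + 2.240000)/2 = 1.990000
  f(c_2) = f(1.990000) = -1.099401
  f(a) × f(c) ≥ 0, new interval: [1.990000, 2.240000]

After 2 iteration(s), the approximation is c_2 = 1.990000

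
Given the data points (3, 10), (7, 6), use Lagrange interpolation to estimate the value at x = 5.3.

Lagrange interpolation formula:
P(x) = Σ yᵢ × Lᵢ(x)
where Lᵢ(x) = Π_{j≠i} (x - xⱼ)/(xᵢ - xⱼ)

L_0(5.3) = (5.3 - 7)/(3 - 7) = 0.425000
L_1(5.3) = (5.3 - 3)/(7 - 3) = 0.575000

P(5.3) = 10×L_0(5.3) + 6×L_1(5.3)
P(5.3) = 7.700000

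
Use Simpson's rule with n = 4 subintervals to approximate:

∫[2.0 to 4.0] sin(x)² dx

f(x) = sin(x)²
a = 2.0, b = 4.0, n = 4
h = (b - a)/n = 0.500000

Simpson's rule: (h/3)[f(x₀) + 4f(x₁) + 2f(x₂) + ... + f(xₙ)]

x_0 = 2.0000, f(x_0) = 0.826822, coefficient = 1
x_1 = 2.5000, f(x_1) = 0.358169, coefficient = 4
x_2 = 3.0000, f(x_2) = 0.019915, coefficient = 2
x_3 = 3.5000, f(x_3) = 0.123049, coefficient = 4
x_4 = 4.0000, f(x_4) = 0.572750, coefficient = 1

I ≈ (0.500000/3) × 3.364273 = 0.560712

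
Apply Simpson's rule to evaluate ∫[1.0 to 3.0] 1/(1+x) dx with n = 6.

f(x) = 1/(1+x)
a = 1.0, b = 3.0, n = 6
h = (b - a)/n = 0.333333

Simpson's rule: (h/3)[f(x₀) + 4f(x₁) + 2f(x₂) + ... + f(xₙ)]

x_0 = 1.0000, f(x_0) = 0.500000, coefficient = 1
x_1 = 1.3333, f(x_1) = 0.428571, coefficient = 4
x_2 = 1.6667, f(x_2) = 0.375000, coefficient = 2
x_3 = 2.0000, f(x_3) = 0.333333, coefficient = 4
x_4 = 2.3333, f(x_4) = 0.300000, coefficient = 2
x_5 = 2.6667, f(x_5) = 0.272727, coefficient = 4
x_6 = 3.0000, f(x_6) = 0.250000, coefficient = 1

I ≈ (0.333333/3) × 6.238528 = 0.693170
Exact value: 0.693147
Error: 0.000023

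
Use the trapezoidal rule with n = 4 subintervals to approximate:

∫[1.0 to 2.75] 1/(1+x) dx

f(x) = 1/(1+x)
a = 1.0, b = 2.75, n = 4
h = (b - a)/n = 0.437500

Trapezoidal rule: (h/2)[f(x₀) + 2f(x₁) + 2f(x₂) + ... + f(xₙ)]

x_0 = 1.0000, f(x_0) = 0.500000, coefficient = 1
x_1 = 1.4375, f(x_1) = 0.410256, coefficient = 2
x_2 = 1.8750, f(x_2) = 0.347826, coefficient = 2
x_3 = 2.3125, f(x_3) = 0.301887, coefficient = 2
x_4 = 2.7500, f(x_4) = 0.266667, coefficient = 1

I ≈ (0.437500/2) × 2.886605 = 0.631445
Exact value: 0.628609
Error: 0.002836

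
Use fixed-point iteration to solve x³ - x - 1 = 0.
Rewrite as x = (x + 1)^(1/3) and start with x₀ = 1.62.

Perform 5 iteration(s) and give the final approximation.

Equation: x³ - x - 1 = 0
Fixed-point form: x = (x + 1)^(1/3)
x₀ = 1.62

x_1 = g(1.620000) = 1.378586
x_2 = g(1.378586) = 1.334872
x_3 = g(1.334872) = 1.326644
x_4 = g(1.326644) = 1.325084
x_5 = g(1.325084) = 1.324787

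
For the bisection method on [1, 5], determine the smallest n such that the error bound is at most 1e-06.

We need (b-a)/2^n ≤ 1e-06
(5 - 1)/2^n ≤ 1e-06
4/2^n ≤ 1e-06
2^n ≥ 4000000
n ≥ log₂(4000000) = 21.93
n ≥ 22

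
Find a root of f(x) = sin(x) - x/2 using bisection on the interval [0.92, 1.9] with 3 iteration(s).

f(x) = sin(x) - x/2
Initial interval: [0.92, 1.9]

Iteration 1:
  c_1 = (0.920000 + 1.900000)/2 = 1.410000
  f(c_1) = f(1.410000) = 0.282100
  f(a) × f(c) ≥ 0, new interval: [1.410000, 1.900000]
Iteration 2:
  c_2 = (1.410000 + 1.900000)/2 = 1.655000
  f(c_2) = f(1.655000) = 0.168957
  f(a) × f(c) ≥ 0, new interval: [1.655000, 1.900000]
Iteration 3:
  c_3 = (1.655000 + 1.900000)/2 = 1.777500
  f(c_3) = f(1.777500) = 0.089963
  f(a) × f(c) ≥ 0, new interval: [1.777500, 1.900000]

After 3 iteration(s), the approximation is c_3 = 1.777500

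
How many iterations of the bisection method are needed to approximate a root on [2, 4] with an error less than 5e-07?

We need (b-a)/2^n ≤ 5e-07
(4 - 2)/2^n ≤ 5e-07
2/2^n ≤ 5e-07
2^n ≥ 4000000
n ≥ log₂(4000000) = 21.93
n ≥ 22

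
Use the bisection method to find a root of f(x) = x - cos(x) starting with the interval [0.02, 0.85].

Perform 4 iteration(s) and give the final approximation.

f(x) = x - cos(x)
Initial interval: [0.02, 0.85]

Iteration 1:
  c_1 = (0.020000 + 0.850000)/2 = 0.435000
  f(c_1) = f(0.435000) = -0.471870
  f(a) × f(c) ≥ 0, new interval: [0.435000, 0.850000]
Iteration 2:
  c_2 = (0.435000 + 0.850000)/2 = 0.642500
  f(c_2) = f(0.642500) = -0.158100
  f(a) × f(c) ≥ 0, new interval: [0.642500, 0.850000]
Iteration 3:
  c_3 = (0.642500 + 0.850000)/2 = 0.746250
  f(c_3) = f(0.746250) = 0.012010
  f(a) × f(c) < 0, new interval: [0.642500, 0.746250]
Iteration 4:
  c_4 = (0.642500 + 0.746250)/2 = 0.694375
  f(c_4) = f(0.694375) = -0.074079
  f(a) × f(c) ≥ 0, new interval: [0.694375, 0.746250]

After 4 iteration(s), the approximation is c_4 = 0.694375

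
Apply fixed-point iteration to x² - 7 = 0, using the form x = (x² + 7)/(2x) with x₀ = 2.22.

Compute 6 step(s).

Equation: x² - 7 = 0
Fixed-point form: x = (x² + 7)/(2x)
x₀ = 2.22

x_1 = g(2.220000) = 2.686577
x_2 = g(2.686577) = 2.646062
x_3 = g(2.646062) = 2.645751
x_4 = g(2.645751) = 2.645751
x_5 = g(2.645751) = 2.645751
x_6 = g(2.645751) = 2.645751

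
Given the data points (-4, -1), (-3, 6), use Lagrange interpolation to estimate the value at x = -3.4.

Lagrange interpolation formula:
P(x) = Σ yᵢ × Lᵢ(x)
where Lᵢ(x) = Π_{j≠i} (x - xⱼ)/(xᵢ - xⱼ)

L_0(-3.4) = (-3.4 - (-3))/(-4 - (-3)) = 0.400000
L_1(-3.4) = (-3.4 - (-4))/(-3 - (-4)) = 0.600000

P(-3.4) = (-1)×L_0(-3.4) + 6×L_1(-3.4)
P(-3.4) = 3.200000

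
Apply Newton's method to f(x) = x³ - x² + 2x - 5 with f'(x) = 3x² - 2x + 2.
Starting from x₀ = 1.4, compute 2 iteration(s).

f(x) = x³ - x² + 2x - 5
f'(x) = 3x² - 2x + 2
x₀ = 1.4

Newton-Raphson formula: x_{n+1} = x_n - f(x_n)/f'(x_n)

Iteration 1:
  f(1.400000) = -1.416000
  f'(1.400000) = 5.080000
  x_1 = 1.400000 - (-1.416000)/5.080000 = 1.678740
Iteration 2:
  f(1.678740) = 0.270284
  f'(1.678740) = 7.097025
  x_2 = 1.678740 - 0.270284/7.097025 = 1.640656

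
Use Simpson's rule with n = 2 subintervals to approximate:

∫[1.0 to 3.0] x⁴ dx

f(x) = x⁴
a = 1.0, b = 3.0, n = 2
h = (b - a)/n = 1.000000

Simpson's rule: (h/3)[f(x₀) + 4f(x₁) + 2f(x₂) + ... + f(xₙ)]

x_0 = 1.0000, f(x_0) = 1.000000, coefficient = 1
x_1 = 2.0000, f(x_1) = 16.000000, coefficient = 4
x_2 = 3.0000, f(x_2) = 81.000000, coefficient = 1

I ≈ (1.000000/3) × 146.000000 = 48.666667
Exact value: 48.400000
Error: 0.266667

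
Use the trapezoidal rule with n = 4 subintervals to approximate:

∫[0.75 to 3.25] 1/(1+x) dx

f(x) = 1/(1+x)
a = 0.75, b = 3.25, n = 4
h = (b - a)/n = 0.625000

Trapezoidal rule: (h/2)[f(x₀) + 2f(x₁) + 2f(x₂) + ... + f(xₙ)]

x_0 = 0.7500, f(x_0) = 0.571429, coefficient = 1
x_1 = 1.3750, f(x_1) = 0.421053, coefficient = 2
x_2 = 2.0000, f(x_2) = 0.333333, coefficient = 2
x_3 = 2.6250, f(x_3) = 0.275862, coefficient = 2
x_4 = 3.2500, f(x_4) = 0.235294, coefficient = 1

I ≈ (0.625000/2) × 2.867219 = 0.896006
Exact value: 0.887303
Error: 0.008703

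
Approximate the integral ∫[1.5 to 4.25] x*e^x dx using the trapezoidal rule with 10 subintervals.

f(x) = x*e^x
a = 1.5, b = 4.25, n = 10
h = (b - a)/n = 0.275000

Trapezoidal rule: (h/2)[f(x₀) + 2f(x₁) + 2f(x₂) + ... + f(xₙ)]

x_0 = 1.5000, f(x_0) = 6.722534, coefficient = 1
x_1 = 1.7750, f(x_1) = 10.472999, coefficient = 2
x_2 = 2.0500, f(x_2) = 15.924197, coefficient = 2
x_3 = 2.3250, f(x_3) = 23.777031, coefficient = 2
x_4 = 2.6000, f(x_4) = 35.005719, coefficient = 2
x_5 = 2.8750, f(x_5) = 50.960594, coefficient = 2
x_6 = 3.1500, f(x_6) = 73.508603, coefficient = 2
x_7 = 3.4250, f(x_7) = 105.225059, coefficient = 2
x_8 = 3.7000, f(x_8) = 149.655026, coefficient = 2
x_9 = 3.9750, f(x_9) = 211.669215, coefficient = 2
x_10 = 4.2500, f(x_10) = 297.948002, coefficient = 1

I ≈ (0.275000/2) × 1657.067423 = 227.846771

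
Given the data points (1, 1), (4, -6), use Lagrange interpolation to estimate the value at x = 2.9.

Lagrange interpolation formula:
P(x) = Σ yᵢ × Lᵢ(x)
where Lᵢ(x) = Π_{j≠i} (x - xⱼ)/(xᵢ - xⱼ)

L_0(2.9) = (2.9 - 4)/(1 - 4) = 0.366667
L_1(2.9) = (2.9 - 1)/(4 - 1) = 0.633333

P(2.9) = 1×L_0(2.9) + (-6)×L_1(2.9)
P(2.9) = -3.433333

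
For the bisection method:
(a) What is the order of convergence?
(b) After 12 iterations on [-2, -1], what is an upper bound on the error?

(a) Bisection has linear (order 1) convergence; the error is halved each step.

(b) Error bound = (b-a)/2^n = (-1 - (-2))/2^{12}
    = 1/2^{12}

(a) 1 (linear); (b) error ≤ 2.44e-04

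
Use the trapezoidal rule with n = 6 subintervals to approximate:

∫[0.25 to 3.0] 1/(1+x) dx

f(x) = 1/(1+x)
a = 0.25, b = 3.0, n = 6
h = (b - a)/n = 0.458333

Trapezoidal rule: (h/2)[f(x₀) + 2f(x₁) + 2f(x₂) + ... + f(xₙ)]

x_0 = 0.2500, f(x_0) = 0.800000, coefficient = 1
x_1 = 0.7083, f(x_1) = 0.585366, coefficient = 2
x_2 = 1.1667, f(x_2) = 0.461538, coefficient = 2
x_3 = 1.6250, f(x_3) = 0.380952, coefficient = 2
x_4 = 2.0833, f(x_4) = 0.324324, coefficient = 2
x_5 = 2.5417, f(x_5) = 0.282353, coefficient = 2
x_6 = 3.0000, f(x_6) = 0.250000, coefficient = 1

I ≈ (0.458333/2) × 5.119068 = 1.173120
Exact value: 1.163151
Error: 0.009969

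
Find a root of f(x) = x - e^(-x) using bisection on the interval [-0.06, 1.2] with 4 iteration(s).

f(x) = x - e^(-x)
Initial interval: [-0.06, 1.2]

Iteration 1:
  c_1 = (-0.060000 + 1.200000)/2 = 0.570000
  f(c_1) = f(0.570000) = 0.004475
  f(a) × f(c) < 0, new interval: [-0.060000, 0.570000]
Iteration 2:
  c_2 = (-0.060000 + 0.570000)/2 = 0.255000
  f(c_2) = f(0.255000) = -0.519916
  f(a) × f(c) ≥ 0, new interval: [0.255000, 0.570000]
Iteration 3:
  c_3 = (0.255000 + 0.570000)/2 = 0.412500
  f(c_3) = f(0.412500) = -0.249493
  f(a) × f(c) ≥ 0, new interval: [0.412500, 0.570000]
Iteration 4:
  c_4 = (0.412500 + 0.570000)/2 = 0.491250
  f(c_4) = f(0.491250) = -0.120611
  f(a) × f(c) ≥ 0, new interval: [0.491250, 0.570000]

After 4 iteration(s), the approximation is c_4 = 0.491250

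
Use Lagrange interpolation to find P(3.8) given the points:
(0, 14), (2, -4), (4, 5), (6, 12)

Lagrange interpolation formula:
P(x) = Σ yᵢ × Lᵢ(x)
where Lᵢ(x) = Π_{j≠i} (x - xⱼ)/(xᵢ - xⱼ)

L_0(3.8) = (3.8 - 2)/(0 - 2) × (3.8 - 4)/(0 - 4) × (3.8 - 6)/(0 - 6) = -0.016500
L_1(3.8) = (3.8 - 0)/(2 - 0) × (3.8 - 4)/(2 - 4) × (3.8 - 6)/(2 - 6) = 0.104500
L_2(3.8) = (3.8 - 0)/(4 - 0) × (3.8 - 2)/(4 - 2) × (3.8 - 6)/(4 - 6) = 0.940500
L_3(3.8) = (3.8 - 0)/(6 - 0) × (3.8 - 2)/(6 - 2) × (3.8 - 4)/(6 - 4) = -0.028500

P(3.8) = 14×L_0(3.8) + (-4)×L_1(3.8) + 5×L_2(3.8) + 12×L_3(3.8)
P(3.8) = 3.711500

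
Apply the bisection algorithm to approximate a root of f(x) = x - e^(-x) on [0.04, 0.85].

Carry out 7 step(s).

f(x) = x - e^(-x)
Initial interval: [0.04, 0.85]

Iteration 1:
  c_1 = (0.040000 + 0.850000)/2 = 0.445000
  f(c_1) = f(0.445000) = -0.195824
  f(a) × f(c) ≥ 0, new interval: [0.445000, 0.850000]
Iteration 2:
  c_2 = (0.445000 + 0.850000)/2 = 0.647500
  f(c_2) = f(0.647500) = 0.124147
  f(a) × f(c) < 0, new interval: [0.445000, 0.647500]
Iteration 3:
  c_3 = (0.445000 + 0.647500)/2 = 0.546250
  f(c_3) = f(0.546250) = -0.032867
  f(a) × f(c) ≥ 0, new interval: [0.546250, 0.647500]
Iteration 4:
  c_4 = (0.546250 + 0.647500)/2 = 0.596875
  f(c_4) = f(0.596875) = 0.046346
  f(a) × f(c) < 0, new interval: [0.546250, 0.596875]
Iteration 5:
  c_5 = (0.546250 + 0.596875)/2 = 0.571562
  f(c_5) = f(0.571562) = 0.006920
  f(a) × f(c) < 0, new interval: [0.546250, 0.571562]
Iteration 6:
  c_6 = (0.546250 + 0.571562)/2 = 0.558906
  f(c_6) = f(0.558906) = -0.012928
  f(a) × f(c) ≥ 0, new interval: [0.558906, 0.571562]
Iteration 7:
  c_7 = (0.558906 + 0.571562)/2 = 0.565234
  f(c_7) = f(0.565234) = -0.002993
  f(a) × f(c) ≥ 0, new interval: [0.565234, 0.571562]

After 7 iteration(s), the approximation is c_7 = 0.565234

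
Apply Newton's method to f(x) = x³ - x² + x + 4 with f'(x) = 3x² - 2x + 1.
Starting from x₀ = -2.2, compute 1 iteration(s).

f(x) = x³ - x² + x + 4
f'(x) = 3x² - 2x + 1
x₀ = -2.2

Newton-Raphson formula: x_{n+1} = x_n - f(x_n)/f'(x_n)

Iteration 1:
  f(-2.200000) = -13.688000
  f'(-2.200000) = 19.920000
  x_1 = -2.200000 - (-13.688000)/19.920000 = -1.512851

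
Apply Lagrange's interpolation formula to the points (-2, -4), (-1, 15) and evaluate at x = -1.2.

Lagrange interpolation formula:
P(x) = Σ yᵢ × Lᵢ(x)
where Lᵢ(x) = Π_{j≠i} (x - xⱼ)/(xᵢ - xⱼ)

L_0(-1.2) = (-1.2 - (-1))/(-2 - (-1)) = 0.200000
L_1(-1.2) = (-1.2 - (-2))/(-1 - (-2)) = 0.800000

P(-1.2) = (-4)×L_0(-1.2) + 15×L_1(-1.2)
P(-1.2) = 11.200000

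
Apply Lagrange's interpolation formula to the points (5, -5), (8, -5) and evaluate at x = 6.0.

Lagrange interpolation formula:
P(x) = Σ yᵢ × Lᵢ(x)
where Lᵢ(x) = Π_{j≠i} (x - xⱼ)/(xᵢ - xⱼ)

L_0(6.0) = (6.0 - 8)/(5 - 8) = 0.666667
L_1(6.0) = (6.0 - 5)/(8 - 5) = 0.333333

P(6.0) = (-5)×L_0(6.0) + (-5)×L_1(6.0)
P(6.0) = -5.000000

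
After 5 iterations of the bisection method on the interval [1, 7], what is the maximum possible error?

Bisection error bound: |error| ≤ (b-a)/2^n
|error| ≤ (7 - 1)/2^5 = 6/2^5
|error| ≤ 0.1875000000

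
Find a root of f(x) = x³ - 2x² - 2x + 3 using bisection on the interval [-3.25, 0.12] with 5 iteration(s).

f(x) = x³ - 2x² - 2x + 3
Initial interval: [-3.25, 0.12]

Iteration 1:
  c_1 = (-3.250000 + 0.120000)/2 = -1.565000
  f(c_1) = f(-1.565000) = -2.601487
  f(a) × f(c) ≥ 0, new interval: [-1.565000, 0.120000]
Iteration 2:
  c_2 = (-1.565000 + 0.120000)/2 = -0.722500
  f(c_2) = f(-0.722500) = 3.023838
  f(a) × f(c) < 0, new interval: [-1.565000, -0.722500]
Iteration 3:
  c_3 = (-1.565000 + (-0.722500))/2 = -1.143750
  f(c_3) = f(-1.143750) = 1.174959
  f(a) × f(c) < 0, new interval: [-1.565000, -1.143750]
Iteration 4:
  c_4 = (-1.565000 + (-1.143750))/2 = -1.354375
  f(c_4) = f(-1.354375) = -0.444286
  f(a) × f(c) ≥ 0, new interval: [-1.354375, -1.143750]
Iteration 5:
  c_5 = (-1.354375 + (-1.143750))/2 = -1.249062
  f(c_5) = f(-1.249062) = 0.429077
  f(a) × f(c) < 0, new interval: [-1.354375, -1.249062]

After 5 iteration(s), the approximation is c_5 = -1.249062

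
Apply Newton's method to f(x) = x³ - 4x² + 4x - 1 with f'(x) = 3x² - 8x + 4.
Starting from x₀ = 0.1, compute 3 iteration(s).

f(x) = x³ - 4x² + 4x - 1
f'(x) = 3x² - 8x + 4
x₀ = 0.1

Newton-Raphson formula: x_{n+1} = x_n - f(x_n)/f'(x_n)

Iteration 1:
  f(0.100000) = -0.639000
  f'(0.100000) = 3.230000
  x_1 = 0.100000 - (-0.639000)/3.230000 = 0.297833
Iteration 2:
  f(0.297833) = -0.137067
  f'(0.297833) = 1.883451
  x_2 = 0.297833 - (-0.137067)/1.883451 = 0.370607
Iteration 3:
  f(0.370607) = -0.016067
  f'(0.370607) = 1.447191
  x_3 = 0.370607 - (-0.016067)/1.447191 = 0.381710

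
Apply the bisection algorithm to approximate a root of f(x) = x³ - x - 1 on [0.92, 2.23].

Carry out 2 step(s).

f(x) = x³ - x - 1
Initial interval: [0.92, 2.23]

Iteration 1:
  c_1 = (0.920000 + 2.230000)/2 = 1.575000
  f(c_1) = f(1.575000) = 1.331984
  f(a) × f(c) < 0, new interval: [0.920000, 1.575000]
Iteration 2:
  c_2 = (0.920000 + 1.575000)/2 = 1.247500
  f(c_2) = f(1.247500) = -0.306070
  f(a) × f(c) ≥ 0, new interval: [1.247500, 1.575000]

After 2 iteration(s), the approximation is c_2 = 1.247500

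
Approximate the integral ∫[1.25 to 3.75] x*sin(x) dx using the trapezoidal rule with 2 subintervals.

f(x) = x*sin(x)
a = 1.25, b = 3.75, n = 2
h = (b - a)/n = 1.250000

Trapezoidal rule: (h/2)[f(x₀) + 2f(x₁) + 2f(x₂) + ... + f(xₙ)]

x_0 = 1.2500, f(x_0) = 1.186231, coefficient = 1
x_1 = 2.5000, f(x_1) = 1.496180, coefficient = 2
x_2 = 3.7500, f(x_2) = -2.143355, coefficient = 1

I ≈ (1.250000/2) × 2.035237 = 1.272023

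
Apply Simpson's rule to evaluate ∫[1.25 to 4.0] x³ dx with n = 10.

f(x) = x³
a = 1.25, b = 4.0, n = 10
h = (b - a)/n = 0.275000

Simpson's rule: (h/3)[f(x₀) + 4f(x₁) + 2f(x₂) + ... + f(xₙ)]

x_0 = 1.2500, f(x_0) = 1.953125, coefficient = 1
x_1 = 1.5250, f(x_1) = 3.546578, coefficient = 4
x_2 = 1.8000, f(x_2) = 5.832000, coefficient = 2
x_3 = 2.0750, f(x_3) = 8.934172, coefficient = 4
x_4 = 2.3500, f(x_4) = 12.977875, coefficient = 2
x_5 = 2.6250, f(x_5) = 18.087891, coefficient = 4
x_6 = 2.9000, f(x_6) = 24.389000, coefficient = 2
x_7 = 3.1750, f(x_7) = 32.005984, coefficient = 4
x_8 = 3.4500, f(x_8) = 41.063625, coefficient = 2
x_9 = 3.7250, f(x_9) = 51.686703, coefficient = 4
x_10 = 4.0000, f(x_10) = 64.000000, coefficient = 1

I ≈ (0.275000/3) × 691.523438 = 63.389648
Exact value: 63.389648
Error: 0.000000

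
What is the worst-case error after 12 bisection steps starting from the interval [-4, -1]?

Bisection error bound: |error| ≤ (b-a)/2^n
|error| ≤ (-1 - (-4))/2^12 = 3/2^12
|error| ≤ 0.0007324219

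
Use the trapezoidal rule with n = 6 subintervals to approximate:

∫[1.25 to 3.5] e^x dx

f(x) = e^x
a = 1.25, b = 3.5, n = 6
h = (b - a)/n = 0.375000

Trapezoidal rule: (h/2)[f(x₀) + 2f(x₁) + 2f(x₂) + ... + f(xₙ)]

x_0 = 1.2500, f(x_0) = 3.490343, coefficient = 1
x_1 = 1.6250, f(x_1) = 5.078419, coefficient = 2
x_2 = 2.0000, f(x_2) = 7.389056, coefficient = 2
x_3 = 2.3750, f(x_3) = 10.751013, coefficient = 2
x_4 = 2.7500, f(x_4) = 15.642632, coefficient = 2
x_5 = 3.1250, f(x_5) = 22.759895, coefficient = 2
x_6 = 3.5000, f(x_6) = 33.115452, coefficient = 1

I ≈ (0.375000/2) × 159.847826 = 29.971467
Exact value: 29.625109
Error: 0.346358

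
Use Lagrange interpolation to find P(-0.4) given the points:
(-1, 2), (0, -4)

Lagrange interpolation formula:
P(x) = Σ yᵢ × Lᵢ(x)
where Lᵢ(x) = Π_{j≠i} (x - xⱼ)/(xᵢ - xⱼ)

L_0(-0.4) = (-0.4 - 0)/(-1 - 0) = 0.400000
L_1(-0.4) = (-0.4 - (-1))/(0 - (-1)) = 0.600000

P(-0.4) = 2×L_0(-0.4) + (-4)×L_1(-0.4)
P(-0.4) = -1.600000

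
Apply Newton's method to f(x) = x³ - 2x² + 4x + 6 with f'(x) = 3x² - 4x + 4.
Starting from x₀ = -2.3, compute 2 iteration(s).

f(x) = x³ - 2x² + 4x + 6
f'(x) = 3x² - 4x + 4
x₀ = -2.3

Newton-Raphson formula: x_{n+1} = x_n - f(x_n)/f'(x_n)

Iteration 1:
  f(-2.300000) = -25.947000
  f'(-2.300000) = 29.070000
  x_1 = -2.300000 - (-25.947000)/29.070000 = -1.407430
Iteration 2:
  f(-1.407430) = -6.379364
  f'(-1.407430) = 15.572302
  x_2 = -1.407430 - (-6.379364)/15.572302 = -0.997769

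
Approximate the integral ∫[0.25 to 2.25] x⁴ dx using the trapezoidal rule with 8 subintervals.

f(x) = x⁴
a = 0.25, b = 2.25, n = 8
h = (b - a)/n = 0.250000

Trapezoidal rule: (h/2)[f(x₀) + 2f(x₁) + 2f(x₂) + ... + f(xₙ)]

x_0 = 0.2500, f(x_0) = 0.003906, coefficient = 1
x_1 = 0.5000, f(x_1) = 0.062500, coefficient = 2
x_2 = 0.7500, f(x_2) = 0.316406, coefficient = 2
x_3 = 1.0000, f(x_3) = 1.000000, coefficient = 2
x_4 = 1.2500, f(x_4) = 2.441406, coefficient = 2
x_5 = 1.5000, f(x_5) = 5.062500, coefficient = 2
x_6 = 1.7500, f(x_6) = 9.378906, coefficient = 2
x_7 = 2.0000, f(x_7) = 16.000000, coefficient = 2
x_8 = 2.2500, f(x_8) = 25.628906, coefficient = 1

I ≈ (0.250000/2) × 94.156250 = 11.769531
Exact value: 11.532812
Error: 0.236719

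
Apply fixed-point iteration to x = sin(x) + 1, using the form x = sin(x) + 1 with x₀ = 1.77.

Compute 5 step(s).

Equation: x = sin(x) + 1
Fixed-point form: x = sin(x) + 1
x₀ = 1.77

x_1 = g(1.770000) = 1.980224
x_2 = g(1.980224) = 1.917349
x_3 = g(1.917349) = 1.940549
x_4 = g(1.940549) = 1.932417
x_5 = g(1.932417) = 1.935325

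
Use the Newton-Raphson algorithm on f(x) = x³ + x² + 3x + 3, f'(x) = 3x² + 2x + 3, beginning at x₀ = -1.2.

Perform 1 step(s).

f(x) = x³ + x² + 3x + 3
f'(x) = 3x² + 2x + 3
x₀ = -1.2

Newton-Raphson formula: x_{n+1} = x_n - f(x_n)/f'(x_n)

Iteration 1:
  f(-1.200000) = -0.888000
  f'(-1.200000) = 4.920000
  x_1 = -1.200000 - (-0.888000)/4.920000 = -1.019512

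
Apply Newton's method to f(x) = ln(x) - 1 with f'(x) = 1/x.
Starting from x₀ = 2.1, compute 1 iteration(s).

f(x) = ln(x) - 1
f'(x) = 1/x
x₀ = 2.1

Newton-Raphson formula: x_{n+1} = x_n - f(x_n)/f'(x_n)

Iteration 1:
  f(2.100000) = -0.258063
  f'(2.100000) = 0.476190
  x_1 = 2.100000 - (-0.258063)/0.476190 = 2.641932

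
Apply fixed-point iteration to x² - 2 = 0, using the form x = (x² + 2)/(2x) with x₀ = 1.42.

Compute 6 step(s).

Equation: x² - 2 = 0
Fixed-point form: x = (x² + 2)/(2x)
x₀ = 1.42

x_1 = g(1.420000) = 1.414225
x_2 = g(1.414225) = 1.414214
x_3 = g(1.414214) = 1.414214
x_4 = g(1.414214) = 1.414214
x_5 = g(1.414214) = 1.414214
x_6 = g(1.414214) = 1.414214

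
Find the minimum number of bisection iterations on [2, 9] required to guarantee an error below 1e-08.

We need (b-a)/2^n ≤ 1e-08
(9 - 2)/2^n ≤ 1e-08
7/2^n ≤ 1e-08
2^n ≥ 700000000
n ≥ log₂(700000000) = 29.38
n ≥ 30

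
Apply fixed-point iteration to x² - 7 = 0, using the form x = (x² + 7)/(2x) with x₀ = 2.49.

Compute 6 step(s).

Equation: x² - 7 = 0
Fixed-point form: x = (x² + 7)/(2x)
x₀ = 2.49

x_1 = g(2.490000) = 2.650622
x_2 = g(2.650622) = 2.645756
x_3 = g(2.645756) = 2.645751
x_4 = g(2.645751) = 2.645751
x_5 = g(2.645751) = 2.645751
x_6 = g(2.645751) = 2.645751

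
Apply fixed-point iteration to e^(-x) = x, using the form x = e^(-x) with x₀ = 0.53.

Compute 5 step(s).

Equation: e^(-x) = x
Fixed-point form: x = e^(-x)
x₀ = 0.53

x_1 = g(0.530000) = 0.588605
x_2 = g(0.588605) = 0.555101
x_3 = g(0.555101) = 0.574014
x_4 = g(0.574014) = 0.563260
x_5 = g(0.563260) = 0.569350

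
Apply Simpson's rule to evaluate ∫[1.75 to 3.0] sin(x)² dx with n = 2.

f(x) = sin(x)²
a = 1.75, b = 3.0, n = 2
h = (b - a)/n = 0.625000

Simpson's rule: (h/3)[f(x₀) + 4f(x₁) + 2f(x₂) + ... + f(xₙ)]

x_0 = 1.7500, f(x_0) = 0.968228, coefficient = 1
x_1 = 2.3750, f(x_1) = 0.481199, coefficient = 4
x_2 = 3.0000, f(x_2) = 0.019915, coefficient = 1

I ≈ (0.625000/3) × 2.912939 = 0.606862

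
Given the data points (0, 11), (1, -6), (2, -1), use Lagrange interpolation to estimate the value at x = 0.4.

Lagrange interpolation formula:
P(x) = Σ yᵢ × Lᵢ(x)
where Lᵢ(x) = Π_{j≠i} (x - xⱼ)/(xᵢ - xⱼ)

L_0(0.4) = (0.4 - 1)/(0 - 1) × (0.4 - 2)/(0 - 2) = 0.480000
L_1(0.4) = (0.4 - 0)/(1 - 0) × (0.4 - 2)/(1 - 2) = 0.640000
L_2(0.4) = (0.4 - 0)/(2 - 0) × (0.4 - 1)/(2 - 1) = -0.120000

P(0.4) = 11×L_0(0.4) + (-6)×L_1(0.4) + (-1)×L_2(0.4)
P(0.4) = 1.560000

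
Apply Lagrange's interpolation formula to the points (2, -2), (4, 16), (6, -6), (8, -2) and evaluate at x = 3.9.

Lagrange interpolation formula:
P(x) = Σ yᵢ × Lᵢ(x)
where Lᵢ(x) = Π_{j≠i} (x - xⱼ)/(xᵢ - xⱼ)

L_0(3.9) = (3.9 - 4)/(2 - 4) × (3.9 - 6)/(2 - 6) × (3.9 - 8)/(2 - 8) = 0.017938
L_1(3.9) = (3.9 - 2)/(4 - 2) × (3.9 - 6)/(4 - 6) × (3.9 - 8)/(4 - 8) = 1.022437
L_2(3.9) = (3.9 - 2)/(6 - 2) × (3.9 - 4)/(6 - 4) × (3.9 - 8)/(6 - 8) = -0.048688
L_3(3.9) = (3.9 - 2)/(8 - 2) × (3.9 - 4)/(8 - 4) × (3.9 - 6)/(8 - 6) = 0.008313

P(3.9) = (-2)×L_0(3.9) + 16×L_1(3.9) + (-6)×L_2(3.9) + (-2)×L_3(3.9)
P(3.9) = 16.598625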